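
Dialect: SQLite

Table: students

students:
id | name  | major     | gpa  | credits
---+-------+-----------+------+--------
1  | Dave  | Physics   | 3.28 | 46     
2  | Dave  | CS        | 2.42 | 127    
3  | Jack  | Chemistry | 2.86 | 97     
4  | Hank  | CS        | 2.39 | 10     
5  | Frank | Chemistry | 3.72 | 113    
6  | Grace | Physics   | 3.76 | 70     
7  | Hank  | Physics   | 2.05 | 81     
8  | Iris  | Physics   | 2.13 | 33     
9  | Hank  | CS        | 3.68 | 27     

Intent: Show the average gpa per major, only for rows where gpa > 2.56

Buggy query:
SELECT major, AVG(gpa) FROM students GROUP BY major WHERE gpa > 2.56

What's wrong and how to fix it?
Bug: WHERE cannot follow GROUP BY

Fix: Move the WHERE clause before GROUP BY

Corrected query:
SELECT major, AVG(gpa) FROM students WHERE gpa > 2.56 GROUP BY major

Result:
major     | AVG(gpa)
----------+---------
CS        | 3.68    
Chemistry | 3.29    
Physics   | 3.52    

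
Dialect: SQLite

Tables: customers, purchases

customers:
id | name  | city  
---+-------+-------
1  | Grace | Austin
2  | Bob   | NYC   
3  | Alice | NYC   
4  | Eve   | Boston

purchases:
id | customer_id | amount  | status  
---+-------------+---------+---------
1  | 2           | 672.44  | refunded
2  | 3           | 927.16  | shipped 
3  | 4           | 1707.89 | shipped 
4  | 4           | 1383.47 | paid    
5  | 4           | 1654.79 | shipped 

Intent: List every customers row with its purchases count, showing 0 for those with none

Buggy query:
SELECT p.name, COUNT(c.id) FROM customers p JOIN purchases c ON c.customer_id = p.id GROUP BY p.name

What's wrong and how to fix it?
Bug: An inner join excludes parents with zero children

Fix: Switch to LEFT JOIN to retain unmatched parent rows

Corrected query:
SELECT p.name, COUNT(c.id) FROM customers p LEFT JOIN purchases c ON c.customer_id = p.id GROUP BY p.name

Result:
name  | COUNT(c.id)
------+------------
Alice | 1          
Bob   | 1          
Eve   | 3          
Grace | 0          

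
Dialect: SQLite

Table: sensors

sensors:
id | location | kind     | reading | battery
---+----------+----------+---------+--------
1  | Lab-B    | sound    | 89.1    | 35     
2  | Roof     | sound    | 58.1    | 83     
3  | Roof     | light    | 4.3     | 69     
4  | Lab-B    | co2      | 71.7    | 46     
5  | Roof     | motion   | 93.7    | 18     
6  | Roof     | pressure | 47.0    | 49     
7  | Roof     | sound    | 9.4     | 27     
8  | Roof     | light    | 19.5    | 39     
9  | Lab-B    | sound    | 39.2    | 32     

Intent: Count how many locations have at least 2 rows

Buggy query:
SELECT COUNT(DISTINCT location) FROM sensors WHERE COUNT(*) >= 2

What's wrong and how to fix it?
Bug: COUNT(*) cannot appear in WHERE; the per-group count doesn't exist yet

Fix: Use a subquery that GROUPs and filters with HAVING, then count its rows

Corrected query:
SELECT COUNT(*) FROM (SELECT location FROM sensors GROUP BY location HAVING COUNT(*) >= 2)

Result:
COUNT(*)
--------
2       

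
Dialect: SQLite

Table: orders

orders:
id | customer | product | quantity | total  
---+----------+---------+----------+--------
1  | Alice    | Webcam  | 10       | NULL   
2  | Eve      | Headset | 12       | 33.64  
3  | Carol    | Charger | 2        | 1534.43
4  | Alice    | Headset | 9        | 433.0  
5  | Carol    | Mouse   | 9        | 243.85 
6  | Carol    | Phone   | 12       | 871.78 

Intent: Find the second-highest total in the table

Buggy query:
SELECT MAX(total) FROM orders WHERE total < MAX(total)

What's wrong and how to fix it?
Bug: The inner MAX is an aggregate inside WHERE, which is not allowed

Fix: Compute the overall MAX in a subquery, then take MAX of rows below it

Corrected query:
SELECT MAX(total) FROM orders WHERE total < (SELECT MAX(total) FROM orders)

Result:
MAX(total)
----------
871.78    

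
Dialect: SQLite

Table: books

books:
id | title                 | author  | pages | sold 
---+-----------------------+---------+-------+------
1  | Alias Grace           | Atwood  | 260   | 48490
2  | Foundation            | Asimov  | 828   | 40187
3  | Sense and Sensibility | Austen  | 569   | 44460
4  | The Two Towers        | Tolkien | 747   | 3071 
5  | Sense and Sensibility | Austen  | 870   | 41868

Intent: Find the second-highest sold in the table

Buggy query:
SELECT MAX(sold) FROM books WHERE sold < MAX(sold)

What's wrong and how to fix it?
Bug: MAX(sold) on the right of the comparison is an aggregate-in-WHERE error

Fix: Put the inner MAX in a scalar subquery

Corrected query:
SELECT MAX(sold) FROM books WHERE sold < (SELECT MAX(sold) FROM books)

Result:
MAX(sold)
---------
44460    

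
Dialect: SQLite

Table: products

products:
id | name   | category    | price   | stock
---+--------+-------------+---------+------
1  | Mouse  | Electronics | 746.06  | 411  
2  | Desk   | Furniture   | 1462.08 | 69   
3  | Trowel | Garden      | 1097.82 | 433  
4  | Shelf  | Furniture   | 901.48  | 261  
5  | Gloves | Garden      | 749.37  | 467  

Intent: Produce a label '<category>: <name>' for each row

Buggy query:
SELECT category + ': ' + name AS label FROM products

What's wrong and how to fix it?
Bug: '+' is numeric addition; on text columns SQLite converts them to 0 instead of concatenating

Fix: Use the || operator for string concatenation

Corrected query:
SELECT category || ': ' || name AS label FROM products

Result:
label             
------------------
Electronics: Mouse
Furniture: Desk   
Garden: Trowel    
Furniture: Shelf  
Garden: Gloves    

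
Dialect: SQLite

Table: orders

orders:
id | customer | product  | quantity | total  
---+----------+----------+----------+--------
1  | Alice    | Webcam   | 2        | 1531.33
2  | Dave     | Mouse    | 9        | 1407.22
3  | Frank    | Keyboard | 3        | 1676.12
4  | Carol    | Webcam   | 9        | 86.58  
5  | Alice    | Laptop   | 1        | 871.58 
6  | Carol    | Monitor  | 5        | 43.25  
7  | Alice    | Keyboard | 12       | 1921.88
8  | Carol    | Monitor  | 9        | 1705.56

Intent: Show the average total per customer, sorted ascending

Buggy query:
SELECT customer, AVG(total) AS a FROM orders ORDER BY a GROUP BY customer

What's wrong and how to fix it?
Bug: GROUP BY must precede ORDER BY

Fix: Move ORDER BY to the end, after GROUP BY

Corrected query:
SELECT customer, AVG(total) AS a FROM orders GROUP BY customer ORDER BY a

Result:
customer | a          
---------+------------
Carol    | 611.796667 
Dave     | 1407.22    
Alice    | 1441.596667
Frank    | 1676.12    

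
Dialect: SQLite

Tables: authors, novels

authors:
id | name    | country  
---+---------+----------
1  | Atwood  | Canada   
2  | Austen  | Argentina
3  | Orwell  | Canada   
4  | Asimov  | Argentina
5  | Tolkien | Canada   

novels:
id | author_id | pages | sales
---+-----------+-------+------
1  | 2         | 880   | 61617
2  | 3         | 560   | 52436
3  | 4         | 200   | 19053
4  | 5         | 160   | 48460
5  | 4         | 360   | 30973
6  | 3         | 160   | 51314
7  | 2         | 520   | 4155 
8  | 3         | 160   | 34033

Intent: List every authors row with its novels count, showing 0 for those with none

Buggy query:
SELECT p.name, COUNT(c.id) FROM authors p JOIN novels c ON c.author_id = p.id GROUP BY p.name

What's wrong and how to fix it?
Bug: An inner join excludes parents with zero children

Fix: Switch to LEFT JOIN to retain unmatched parent rows

Corrected query:
SELECT p.name, COUNT(c.id) FROM authors p LEFT JOIN novels c ON c.author_id = p.id GROUP BY p.name

Result:
name    | COUNT(c.id)
--------+------------
Asimov  | 2          
Atwood  | 0          
Austen  | 2          
Orwell  | 3          
Tolkien | 1          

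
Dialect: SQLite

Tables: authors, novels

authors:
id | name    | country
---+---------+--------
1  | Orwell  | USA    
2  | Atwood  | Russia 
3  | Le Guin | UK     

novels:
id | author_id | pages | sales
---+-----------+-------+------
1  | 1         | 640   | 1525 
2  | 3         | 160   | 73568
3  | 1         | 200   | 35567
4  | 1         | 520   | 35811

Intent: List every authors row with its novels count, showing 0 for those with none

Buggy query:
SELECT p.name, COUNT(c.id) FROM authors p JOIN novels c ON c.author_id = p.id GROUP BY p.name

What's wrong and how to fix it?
Bug: INNER JOIN drops authors rows that have no matching novels rows

Fix: Use LEFT JOIN so parents without children still appear (COUNT(c.id) gives 0)

Corrected query:
SELECT p.name, COUNT(c.id) FROM authors p LEFT JOIN novels c ON c.author_id = p.id GROUP BY p.name

Result:
name    | COUNT(c.id)
--------+------------
Atwood  | 0          
Le Guin | 1          
Orwell  | 3          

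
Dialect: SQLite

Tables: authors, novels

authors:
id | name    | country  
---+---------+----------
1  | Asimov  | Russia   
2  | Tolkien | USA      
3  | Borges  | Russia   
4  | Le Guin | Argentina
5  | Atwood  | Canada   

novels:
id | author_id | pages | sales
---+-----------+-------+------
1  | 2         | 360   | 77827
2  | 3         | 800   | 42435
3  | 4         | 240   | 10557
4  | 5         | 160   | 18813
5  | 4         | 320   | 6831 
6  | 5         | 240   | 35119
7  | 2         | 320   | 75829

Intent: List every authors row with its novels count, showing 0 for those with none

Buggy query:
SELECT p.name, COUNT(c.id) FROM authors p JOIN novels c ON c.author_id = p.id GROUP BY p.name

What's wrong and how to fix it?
Bug: An inner join excludes parents with zero children

Fix: Use LEFT JOIN so parents without children still appear (COUNT(c.id) gives 0)

Corrected query:
SELECT p.name, COUNT(c.id) FROM authors p LEFT JOIN novels c ON c.author_id = p.id GROUP BY p.name

Result:
name    | COUNT(c.id)
--------+------------
Asimov  | 0          
Atwood  | 2          
Borges  | 1          
Le Guin | 2          
Tolkien | 2          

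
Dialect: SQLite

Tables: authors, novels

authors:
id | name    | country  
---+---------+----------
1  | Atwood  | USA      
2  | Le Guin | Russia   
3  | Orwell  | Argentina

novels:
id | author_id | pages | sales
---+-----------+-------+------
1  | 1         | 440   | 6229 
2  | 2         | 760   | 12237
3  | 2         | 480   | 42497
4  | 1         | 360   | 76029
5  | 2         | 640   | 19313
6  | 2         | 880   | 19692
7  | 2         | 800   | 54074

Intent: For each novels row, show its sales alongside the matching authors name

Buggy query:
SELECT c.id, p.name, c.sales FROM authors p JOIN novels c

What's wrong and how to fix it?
Bug: JOIN with no ON clause produces a cartesian product; every novels row pairs with every authors row

Fix: Add ON c.author_id = p.id to the JOIN

Corrected query:
SELECT c.id, p.name, c.sales FROM authors p JOIN novels c ON c.author_id = p.id

Result:
id | name    | sales
---+---------+------
1  | Atwood  | 6229 
2  | Le Guin | 12237
3  | Le Guin | 42497
4  | Atwood  | 76029
5  | Le Guin | 19313
6  | Le Guin | 19692
7  | Le Guin | 54074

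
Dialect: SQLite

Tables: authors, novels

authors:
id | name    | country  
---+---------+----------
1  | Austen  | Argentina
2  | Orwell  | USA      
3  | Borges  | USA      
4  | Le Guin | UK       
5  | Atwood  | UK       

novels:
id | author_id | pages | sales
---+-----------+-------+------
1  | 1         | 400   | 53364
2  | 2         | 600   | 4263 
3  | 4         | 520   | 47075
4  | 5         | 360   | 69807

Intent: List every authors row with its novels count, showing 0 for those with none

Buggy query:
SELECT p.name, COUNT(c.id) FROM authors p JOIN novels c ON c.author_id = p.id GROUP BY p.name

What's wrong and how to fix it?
Bug: An inner join excludes parents with zero children

Fix: Use LEFT JOIN so parents without children still appear (COUNT(c.id) gives 0)

Corrected query:
SELECT p.name, COUNT(c.id) FROM authors p LEFT JOIN novels c ON c.author_id = p.id GROUP BY p.name

Result:
name    | COUNT(c.id)
--------+------------
Atwood  | 1          
Austen  | 1          
Borges  | 0          
Le Guin | 1          
Orwell  | 1          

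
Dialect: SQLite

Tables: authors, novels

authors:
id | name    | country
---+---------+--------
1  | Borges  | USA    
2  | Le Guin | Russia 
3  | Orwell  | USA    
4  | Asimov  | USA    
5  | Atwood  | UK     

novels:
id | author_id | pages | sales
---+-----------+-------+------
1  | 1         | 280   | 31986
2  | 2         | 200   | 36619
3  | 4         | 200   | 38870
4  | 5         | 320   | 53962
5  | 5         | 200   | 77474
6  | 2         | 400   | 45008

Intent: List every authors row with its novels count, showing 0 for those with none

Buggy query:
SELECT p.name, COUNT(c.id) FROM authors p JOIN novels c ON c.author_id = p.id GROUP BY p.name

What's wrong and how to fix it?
Bug: INNER JOIN drops authors rows that have no matching novels rows

Fix: Switch to LEFT JOIN to retain unmatched parent rows

Corrected query:
SELECT p.name, COUNT(c.id) FROM authors p LEFT JOIN novels c ON c.author_id = p.id GROUP BY p.name

Result:
name    | COUNT(c.id)
--------+------------
Asimov  | 1          
Atwood  | 2          
Borges  | 1          
Le Guin | 2          
Orwell  | 0          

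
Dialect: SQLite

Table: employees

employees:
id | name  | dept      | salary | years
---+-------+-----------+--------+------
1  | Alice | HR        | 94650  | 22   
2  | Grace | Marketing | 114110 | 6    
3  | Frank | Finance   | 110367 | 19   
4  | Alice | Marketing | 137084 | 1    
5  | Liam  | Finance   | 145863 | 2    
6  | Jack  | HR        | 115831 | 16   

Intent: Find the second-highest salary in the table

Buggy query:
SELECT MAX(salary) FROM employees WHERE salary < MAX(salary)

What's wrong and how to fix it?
Bug: The inner MAX is an aggregate inside WHERE, which is not allowed

Fix: Compute the overall MAX in a subquery, then take MAX of rows below it

Corrected query:
SELECT MAX(salary) FROM employees WHERE salary < (SELECT MAX(salary) FROM employees)

Result:
MAX(salary)
-----------
137084     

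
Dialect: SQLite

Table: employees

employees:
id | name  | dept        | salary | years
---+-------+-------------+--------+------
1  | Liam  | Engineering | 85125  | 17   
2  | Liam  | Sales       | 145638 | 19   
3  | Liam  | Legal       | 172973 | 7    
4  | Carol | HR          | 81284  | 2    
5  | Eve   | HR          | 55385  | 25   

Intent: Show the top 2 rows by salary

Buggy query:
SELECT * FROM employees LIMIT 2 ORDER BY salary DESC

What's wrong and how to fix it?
Bug: ORDER BY cannot follow LIMIT; LIMIT is the final clause

Fix: Swap the clauses: ORDER BY first, then LIMIT

Corrected query:
SELECT * FROM employees ORDER BY salary DESC LIMIT 2

Result:
id | name | dept  | salary | years
---+------+-------+--------+------
3  | Liam | Legal | 172973 | 7    
2  | Liam | Sales | 145638 | 19   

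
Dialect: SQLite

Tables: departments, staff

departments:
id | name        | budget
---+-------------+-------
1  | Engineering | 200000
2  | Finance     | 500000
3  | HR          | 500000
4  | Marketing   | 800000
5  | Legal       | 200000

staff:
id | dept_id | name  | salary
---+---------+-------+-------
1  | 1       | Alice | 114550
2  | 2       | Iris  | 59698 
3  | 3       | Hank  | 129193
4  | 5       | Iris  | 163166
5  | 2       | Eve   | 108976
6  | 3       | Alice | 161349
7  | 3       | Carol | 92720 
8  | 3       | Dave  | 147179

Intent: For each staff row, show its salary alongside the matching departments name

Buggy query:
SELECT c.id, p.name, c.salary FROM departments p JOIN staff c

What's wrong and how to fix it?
Bug: JOIN with no ON clause produces a cartesian product; every staff row pairs with every departments row

Fix: Specify the join condition linking the foreign key to the parent id

Corrected query:
SELECT c.id, p.name, c.salary FROM departments p JOIN staff c ON c.dept_id = p.id

Result:
id | name        | salary
---+-------------+-------
1  | Engineering | 114550
2  | Finance     | 59698 
3  | HR          | 129193
4  | Legal       | 163166
5  | Finance     | 108976
6  | HR          | 161349
7  | HR          | 92720 
8  | HR          | 147179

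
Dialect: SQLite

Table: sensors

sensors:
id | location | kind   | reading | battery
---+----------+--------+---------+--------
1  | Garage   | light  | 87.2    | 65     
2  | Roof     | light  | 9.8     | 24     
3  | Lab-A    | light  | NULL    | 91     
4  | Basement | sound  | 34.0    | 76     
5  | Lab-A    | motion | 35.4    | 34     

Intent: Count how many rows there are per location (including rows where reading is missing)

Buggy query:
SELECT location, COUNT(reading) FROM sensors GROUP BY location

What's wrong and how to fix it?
Bug: COUNT(reading) skips NULLs, so groups with missing reading are undercounted

Fix: Use COUNT(*) to count all rows regardless of NULL

Corrected query:
SELECT location, COUNT(*) FROM sensors GROUP BY location

Result:
location | COUNT(*)
---------+---------
Basement | 1       
Garage   | 1       
Lab-A    | 2       
Roof     | 1       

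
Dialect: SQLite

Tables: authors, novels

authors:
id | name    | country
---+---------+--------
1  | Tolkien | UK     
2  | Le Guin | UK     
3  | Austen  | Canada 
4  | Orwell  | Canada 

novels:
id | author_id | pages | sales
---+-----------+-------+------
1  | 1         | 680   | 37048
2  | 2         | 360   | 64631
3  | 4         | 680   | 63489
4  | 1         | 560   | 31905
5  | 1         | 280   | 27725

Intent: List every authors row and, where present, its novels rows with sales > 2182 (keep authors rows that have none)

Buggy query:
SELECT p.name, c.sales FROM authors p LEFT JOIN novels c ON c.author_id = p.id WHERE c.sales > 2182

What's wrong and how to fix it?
Bug: A WHERE condition on the right-hand table after LEFT JOIN drops unmatched parents

Fix: Move the right-table condition into the ON clause so unmatched parents are kept

Corrected query:
SELECT p.name, c.sales FROM authors p LEFT JOIN novels c ON c.author_id = p.id AND c.sales > 2182

Result:
name    | sales
--------+------
Tolkien | 27725
Tolkien | 31905
Tolkien | 37048
Le Guin | 64631
Austen  | NULL 
Orwell  | 63489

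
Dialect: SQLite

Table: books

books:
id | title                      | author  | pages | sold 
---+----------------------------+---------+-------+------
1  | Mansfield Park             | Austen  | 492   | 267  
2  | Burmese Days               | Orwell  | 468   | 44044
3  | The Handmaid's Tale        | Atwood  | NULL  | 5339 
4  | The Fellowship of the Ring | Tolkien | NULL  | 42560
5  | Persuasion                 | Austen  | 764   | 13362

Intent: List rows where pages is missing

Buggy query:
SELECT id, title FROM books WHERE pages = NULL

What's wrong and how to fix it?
Bug: Comparing to NULL with '=' never matches; NULL = NULL is unknown, not true

Fix: Replace '= NULL' with 'IS NULL'

Corrected query:
SELECT id, title FROM books WHERE pages IS NULL

Result:
id | title                     
---+---------------------------
3  | The Handmaid's Tale       
4  | The Fellowship of the Ring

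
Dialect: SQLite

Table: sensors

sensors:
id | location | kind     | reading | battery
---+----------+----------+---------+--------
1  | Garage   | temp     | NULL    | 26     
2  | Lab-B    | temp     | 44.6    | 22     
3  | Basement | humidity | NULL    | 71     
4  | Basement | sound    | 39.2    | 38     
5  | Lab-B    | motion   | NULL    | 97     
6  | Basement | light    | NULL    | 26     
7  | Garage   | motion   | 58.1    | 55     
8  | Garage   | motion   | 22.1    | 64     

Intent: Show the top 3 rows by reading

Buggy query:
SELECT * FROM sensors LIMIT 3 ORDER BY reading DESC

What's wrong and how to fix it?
Bug: LIMIT must come after ORDER BY

Fix: Swap the clauses: ORDER BY first, then LIMIT

Corrected query:
SELECT * FROM sensors ORDER BY reading DESC LIMIT 3

Result:
id | location | kind   | reading | battery
---+----------+--------+---------+--------
7  | Garage   | motion | 58.1    | 55     
2  | Lab-B    | temp   | 44.6    | 22     
4  | Basement | sound  | 39.2    | 38     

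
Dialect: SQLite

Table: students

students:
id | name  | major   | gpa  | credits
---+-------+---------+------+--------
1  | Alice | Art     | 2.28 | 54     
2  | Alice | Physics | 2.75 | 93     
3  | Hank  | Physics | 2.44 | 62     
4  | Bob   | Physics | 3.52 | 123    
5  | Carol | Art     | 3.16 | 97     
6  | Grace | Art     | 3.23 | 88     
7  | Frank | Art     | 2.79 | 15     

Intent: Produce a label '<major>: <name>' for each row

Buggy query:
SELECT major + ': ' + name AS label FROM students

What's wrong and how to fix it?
Bug: '+' is numeric addition; on text columns SQLite converts them to 0 instead of concatenating

Fix: Replace + with || to concatenate text

Corrected query:
SELECT major || ': ' || name AS label FROM students

Result:
label         
--------------
Art: Alice    
Physics: Alice
Physics: Hank 
Physics: Bob  
Art: Carol    
Art: Grace    
Art: Frank    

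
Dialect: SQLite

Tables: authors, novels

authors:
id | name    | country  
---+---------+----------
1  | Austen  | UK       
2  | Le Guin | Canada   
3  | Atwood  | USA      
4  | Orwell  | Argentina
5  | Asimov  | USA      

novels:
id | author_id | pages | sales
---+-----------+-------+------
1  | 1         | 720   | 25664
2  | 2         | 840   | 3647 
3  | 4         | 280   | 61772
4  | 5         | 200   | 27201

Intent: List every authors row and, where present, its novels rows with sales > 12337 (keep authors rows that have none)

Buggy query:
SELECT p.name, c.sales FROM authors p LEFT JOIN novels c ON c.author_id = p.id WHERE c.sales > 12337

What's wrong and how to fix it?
Bug: A WHERE condition on the right-hand table after LEFT JOIN drops unmatched parents

Fix: Move the right-table condition into the ON clause so unmatched parents are kept

Corrected query:
SELECT p.name, c.sales FROM authors p LEFT JOIN novels c ON c.author_id = p.id AND c.sales > 12337

Result:
name    | sales
--------+------
Austen  | 25664
Le Guin | NULL 
Atwood  | NULL 
Orwell  | 61772
Asimov  | 27201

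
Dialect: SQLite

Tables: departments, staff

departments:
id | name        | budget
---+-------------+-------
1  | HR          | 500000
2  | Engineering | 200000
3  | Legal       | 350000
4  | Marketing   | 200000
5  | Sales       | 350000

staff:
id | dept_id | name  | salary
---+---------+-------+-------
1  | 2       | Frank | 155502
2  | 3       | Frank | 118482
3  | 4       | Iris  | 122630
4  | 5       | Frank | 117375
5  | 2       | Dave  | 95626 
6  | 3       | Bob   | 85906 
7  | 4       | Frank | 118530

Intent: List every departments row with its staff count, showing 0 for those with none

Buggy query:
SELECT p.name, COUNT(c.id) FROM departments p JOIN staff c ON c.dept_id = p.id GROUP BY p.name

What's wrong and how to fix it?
Bug: An inner join excludes parents with zero children

Fix: Switch to LEFT JOIN to retain unmatched parent rows

Corrected query:
SELECT p.name, COUNT(c.id) FROM departments p LEFT JOIN staff c ON c.dept_id = p.id GROUP BY p.name

Result:
name        | COUNT(c.id)
------------+------------
Engineering | 2          
HR          | 0          
Legal       | 2          
Marketing   | 2          
Sales       | 1          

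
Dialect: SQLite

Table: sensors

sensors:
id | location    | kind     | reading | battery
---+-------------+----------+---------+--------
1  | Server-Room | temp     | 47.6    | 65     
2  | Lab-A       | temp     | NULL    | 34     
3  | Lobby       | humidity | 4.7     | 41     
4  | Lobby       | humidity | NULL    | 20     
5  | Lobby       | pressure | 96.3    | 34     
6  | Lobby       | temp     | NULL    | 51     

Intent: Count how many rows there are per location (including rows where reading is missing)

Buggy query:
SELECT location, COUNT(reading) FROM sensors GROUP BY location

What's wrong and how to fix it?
Bug: COUNT(column) counts non-NULL values only; rows with NULL reading aren't counted

Fix: Replace COUNT(reading) with COUNT(*)

Corrected query:
SELECT location, COUNT(*) FROM sensors GROUP BY location

Result:
location    | COUNT(*)
------------+---------
Lab-A       | 1       
Lobby       | 4       
Server-Room | 1       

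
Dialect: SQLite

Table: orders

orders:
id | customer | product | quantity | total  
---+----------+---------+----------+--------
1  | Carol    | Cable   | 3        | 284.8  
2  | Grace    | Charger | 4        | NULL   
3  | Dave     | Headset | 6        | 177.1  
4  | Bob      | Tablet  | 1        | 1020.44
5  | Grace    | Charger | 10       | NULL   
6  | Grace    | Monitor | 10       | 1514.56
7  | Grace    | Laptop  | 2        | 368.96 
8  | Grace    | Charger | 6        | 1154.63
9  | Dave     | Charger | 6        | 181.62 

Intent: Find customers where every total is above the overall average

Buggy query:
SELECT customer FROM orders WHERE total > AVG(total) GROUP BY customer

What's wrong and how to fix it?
Bug: AVG() is an aggregate; it can't sit directly in WHERE

Fix: Compute the overall average in a scalar subquery and compare each group's MIN against it in HAVING

Corrected query:
SELECT customer FROM orders GROUP BY customer HAVING MIN(total) > (SELECT AVG(total) FROM orders)

Result:
customer
--------
Bob     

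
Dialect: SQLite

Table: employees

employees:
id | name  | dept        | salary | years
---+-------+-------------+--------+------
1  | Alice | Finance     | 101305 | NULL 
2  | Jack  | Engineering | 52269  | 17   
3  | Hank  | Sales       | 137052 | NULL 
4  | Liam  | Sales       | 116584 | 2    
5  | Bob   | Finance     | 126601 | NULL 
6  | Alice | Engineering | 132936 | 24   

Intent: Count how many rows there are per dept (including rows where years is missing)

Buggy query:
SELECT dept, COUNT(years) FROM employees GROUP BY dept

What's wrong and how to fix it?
Bug: COUNT(column) counts non-NULL values only; rows with NULL years aren't counted

Fix: Replace COUNT(years) with COUNT(*)

Corrected query:
SELECT dept, COUNT(*) FROM employees GROUP BY dept

Result:
dept        | COUNT(*)
------------+---------
Engineering | 2       
Finance     | 2       
Sales       | 2       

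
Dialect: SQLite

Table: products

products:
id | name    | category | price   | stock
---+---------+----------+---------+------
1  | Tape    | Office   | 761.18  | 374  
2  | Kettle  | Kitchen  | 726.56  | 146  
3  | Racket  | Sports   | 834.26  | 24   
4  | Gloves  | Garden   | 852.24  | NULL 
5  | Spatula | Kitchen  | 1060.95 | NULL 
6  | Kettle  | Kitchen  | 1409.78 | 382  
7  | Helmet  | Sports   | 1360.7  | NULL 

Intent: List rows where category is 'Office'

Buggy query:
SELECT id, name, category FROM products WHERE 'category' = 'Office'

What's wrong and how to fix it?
Bug: Single quotes denote string literals in SQL; the column name is being compared as a constant string

Fix: Remove the quotes around the column name (or use double quotes for an identifier)

Corrected query:
SELECT id, name, category FROM products WHERE category = 'Office'

Result:
id | name | category
---+------+---------
1  | Tape | Office  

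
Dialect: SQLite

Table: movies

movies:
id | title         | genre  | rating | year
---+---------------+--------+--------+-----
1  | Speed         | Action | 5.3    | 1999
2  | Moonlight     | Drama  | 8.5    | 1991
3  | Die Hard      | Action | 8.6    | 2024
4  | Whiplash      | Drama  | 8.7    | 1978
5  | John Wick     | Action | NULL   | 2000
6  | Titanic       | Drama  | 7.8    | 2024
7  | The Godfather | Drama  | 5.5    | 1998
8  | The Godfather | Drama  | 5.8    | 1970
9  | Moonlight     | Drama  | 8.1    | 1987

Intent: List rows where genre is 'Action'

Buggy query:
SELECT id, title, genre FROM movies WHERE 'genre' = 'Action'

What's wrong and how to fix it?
Bug: Single quotes denote string literals in SQL; the column name is being compared as a constant string

Fix: Reference the column as genre without single quotes

Corrected query:
SELECT id, title, genre FROM movies WHERE genre = 'Action'

Result:
id | title     | genre 
---+-----------+-------
1  | Speed     | Action
3  | Die Hard  | Action
5  | John Wick | Action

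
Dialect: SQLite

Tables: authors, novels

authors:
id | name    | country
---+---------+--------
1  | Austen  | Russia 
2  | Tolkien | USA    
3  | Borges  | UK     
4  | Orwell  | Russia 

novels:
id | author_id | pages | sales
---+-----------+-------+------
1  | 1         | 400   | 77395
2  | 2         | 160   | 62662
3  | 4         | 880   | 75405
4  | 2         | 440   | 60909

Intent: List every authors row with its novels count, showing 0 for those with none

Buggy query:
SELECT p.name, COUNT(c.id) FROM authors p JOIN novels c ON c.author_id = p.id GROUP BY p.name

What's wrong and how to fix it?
Bug: An inner join excludes parents with zero children

Fix: Use LEFT JOIN so parents without children still appear (COUNT(c.id) gives 0)

Corrected query:
SELECT p.name, COUNT(c.id) FROM authors p LEFT JOIN novels c ON c.author_id = p.id GROUP BY p.name

Result:
name    | COUNT(c.id)
--------+------------
Austen  | 1          
Borges  | 0          
Orwell  | 1          
Tolkien | 2          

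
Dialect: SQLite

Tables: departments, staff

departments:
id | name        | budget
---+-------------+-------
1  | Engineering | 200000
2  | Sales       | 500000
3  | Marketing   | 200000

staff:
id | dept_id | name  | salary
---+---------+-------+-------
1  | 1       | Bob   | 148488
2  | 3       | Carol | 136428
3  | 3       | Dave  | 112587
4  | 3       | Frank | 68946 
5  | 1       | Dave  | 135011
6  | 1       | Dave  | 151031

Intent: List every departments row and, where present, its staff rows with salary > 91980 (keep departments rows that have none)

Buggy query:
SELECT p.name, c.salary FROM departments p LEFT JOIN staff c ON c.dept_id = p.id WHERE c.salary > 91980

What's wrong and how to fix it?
Bug: Filtering c.salary in WHERE discards the NULL rows produced by LEFT JOIN, turning it into an inner join

Fix: Put 'c.salary > 91980' in the JOIN's ON clause instead of WHERE

Corrected query:
SELECT p.name, c.salary FROM departments p LEFT JOIN staff c ON c.dept_id = p.id AND c.salary > 91980

Result:
name        | salary
------------+-------
Engineering | 135011
Engineering | 148488
Engineering | 151031
Sales       | NULL  
Marketing   | 112587
Marketing   | 136428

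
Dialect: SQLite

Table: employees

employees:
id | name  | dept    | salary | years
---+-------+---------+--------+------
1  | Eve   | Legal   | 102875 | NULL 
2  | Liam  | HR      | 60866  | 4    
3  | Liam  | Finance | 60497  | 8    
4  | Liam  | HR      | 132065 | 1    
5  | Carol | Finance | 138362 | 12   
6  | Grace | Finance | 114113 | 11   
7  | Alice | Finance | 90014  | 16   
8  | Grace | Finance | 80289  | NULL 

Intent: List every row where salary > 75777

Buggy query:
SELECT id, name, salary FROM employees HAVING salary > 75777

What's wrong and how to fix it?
Bug: HAVING filters the output of aggregation, but this query has no GROUP BY and no aggregate functions, so SQLite rejects it (HAVING clause on a non-aggregate query); the condition here is per row

Fix: Use WHERE for row-level filtering

Corrected query:
SELECT id, name, salary FROM employees WHERE salary > 75777

Result:
id | name  | salary
---+-------+-------
1  | Eve   | 102875
4  | Liam  | 132065
5  | Carol | 138362
6  | Grace | 114113
7  | Alice | 90014 
8  | Grace | 80289 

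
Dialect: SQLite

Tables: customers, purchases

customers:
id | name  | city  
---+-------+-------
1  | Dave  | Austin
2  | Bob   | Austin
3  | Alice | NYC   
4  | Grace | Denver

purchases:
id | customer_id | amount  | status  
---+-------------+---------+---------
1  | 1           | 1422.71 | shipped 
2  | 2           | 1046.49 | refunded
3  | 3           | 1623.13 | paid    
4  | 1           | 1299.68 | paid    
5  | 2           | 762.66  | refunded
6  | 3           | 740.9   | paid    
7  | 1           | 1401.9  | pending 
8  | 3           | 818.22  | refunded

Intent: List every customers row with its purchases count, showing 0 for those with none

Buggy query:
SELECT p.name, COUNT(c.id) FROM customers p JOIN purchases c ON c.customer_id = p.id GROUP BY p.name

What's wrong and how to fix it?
Bug: An inner join excludes parents with zero children

Fix: Switch to LEFT JOIN to retain unmatched parent rows

Corrected query:
SELECT p.name, COUNT(c.id) FROM customers p LEFT JOIN purchases c ON c.customer_id = p.id GROUP BY p.name

Result:
name  | COUNT(c.id)
------+------------
Alice | 3          
Bob   | 2          
Dave  | 3          
Grace | 0          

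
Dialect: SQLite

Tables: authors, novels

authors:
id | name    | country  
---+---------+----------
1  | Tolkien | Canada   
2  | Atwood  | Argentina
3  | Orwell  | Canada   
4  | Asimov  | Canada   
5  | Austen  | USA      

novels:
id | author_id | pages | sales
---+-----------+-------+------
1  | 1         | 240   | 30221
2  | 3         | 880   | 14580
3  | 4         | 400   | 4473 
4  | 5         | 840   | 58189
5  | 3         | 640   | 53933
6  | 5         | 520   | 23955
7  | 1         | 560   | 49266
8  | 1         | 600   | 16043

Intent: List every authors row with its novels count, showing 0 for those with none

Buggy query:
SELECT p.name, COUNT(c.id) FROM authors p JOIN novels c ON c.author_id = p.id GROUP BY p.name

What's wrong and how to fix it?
Bug: INNER JOIN drops authors rows that have no matching novels rows

Fix: Switch to LEFT JOIN to retain unmatched parent rows

Corrected query:
SELECT p.name, COUNT(c.id) FROM authors p LEFT JOIN novels c ON c.author_id = p.id GROUP BY p.name

Result:
name    | COUNT(c.id)
--------+------------
Asimov  | 1          
Atwood  | 0          
Austen  | 2          
Orwell  | 2          
Tolkien | 3          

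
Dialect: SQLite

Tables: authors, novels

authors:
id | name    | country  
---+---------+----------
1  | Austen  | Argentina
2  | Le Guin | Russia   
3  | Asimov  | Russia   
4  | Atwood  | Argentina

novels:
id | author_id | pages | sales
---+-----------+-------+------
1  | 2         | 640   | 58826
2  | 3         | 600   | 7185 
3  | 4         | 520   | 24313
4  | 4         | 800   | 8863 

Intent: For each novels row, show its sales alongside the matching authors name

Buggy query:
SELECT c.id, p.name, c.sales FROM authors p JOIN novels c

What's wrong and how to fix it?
Bug: Missing join condition: each novels row is matched to all authors rows instead of just its own

Fix: Add ON c.author_id = p.id to the JOIN

Corrected query:
SELECT c.id, p.name, c.sales FROM authors p JOIN novels c ON c.author_id = p.id

Result:
id | name    | sales
---+---------+------
1  | Le Guin | 58826
2  | Asimov  | 7185 
3  | Atwood  | 24313
4  | Atwood  | 8863 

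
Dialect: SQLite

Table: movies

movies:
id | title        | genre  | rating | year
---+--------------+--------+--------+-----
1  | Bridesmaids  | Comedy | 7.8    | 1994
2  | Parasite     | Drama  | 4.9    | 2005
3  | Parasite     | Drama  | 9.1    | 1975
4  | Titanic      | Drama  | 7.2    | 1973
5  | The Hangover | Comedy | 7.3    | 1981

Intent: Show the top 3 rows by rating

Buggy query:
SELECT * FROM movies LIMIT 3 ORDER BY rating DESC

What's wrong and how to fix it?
Bug: LIMIT must come after ORDER BY

Fix: Swap the clauses: ORDER BY first, then LIMIT

Corrected query:
SELECT * FROM movies ORDER BY rating DESC LIMIT 3

Result:
id | title        | genre  | rating | year
---+--------------+--------+--------+-----
3  | Parasite     | Drama  | 9.1    | 1975
1  | Bridesmaids  | Comedy | 7.8    | 1994
5  | The Hangover | Comedy | 7.3    | 1981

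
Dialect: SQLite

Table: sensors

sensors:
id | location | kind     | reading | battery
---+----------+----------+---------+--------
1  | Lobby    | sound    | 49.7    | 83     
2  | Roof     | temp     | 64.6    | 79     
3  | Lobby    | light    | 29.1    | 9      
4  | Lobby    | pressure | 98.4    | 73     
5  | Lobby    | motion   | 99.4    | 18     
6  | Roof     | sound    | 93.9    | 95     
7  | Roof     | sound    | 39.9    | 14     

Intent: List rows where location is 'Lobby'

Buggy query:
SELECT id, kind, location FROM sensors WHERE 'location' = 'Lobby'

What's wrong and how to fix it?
Bug: Single quotes denote string literals in SQL; the column name is being compared as a constant string

Fix: Reference the column as location without single quotes

Corrected query:
SELECT id, kind, location FROM sensors WHERE location = 'Lobby'

Result:
id | kind     | location
---+----------+---------
1  | sound    | Lobby   
3  | light    | Lobby   
4  | pressure | Lobby   
5  | motion   | Lobby   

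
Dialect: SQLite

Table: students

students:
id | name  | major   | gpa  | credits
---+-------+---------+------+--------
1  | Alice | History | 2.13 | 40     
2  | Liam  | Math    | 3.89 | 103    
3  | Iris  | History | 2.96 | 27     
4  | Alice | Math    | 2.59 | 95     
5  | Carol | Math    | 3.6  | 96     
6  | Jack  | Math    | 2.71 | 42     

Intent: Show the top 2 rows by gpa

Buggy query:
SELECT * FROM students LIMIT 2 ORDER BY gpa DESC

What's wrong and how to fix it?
Bug: ORDER BY cannot follow LIMIT; LIMIT is the final clause

Fix: Sort with ORDER BY, then apply LIMIT

Corrected query:
SELECT * FROM students ORDER BY gpa DESC LIMIT 2

Result:
id | name  | major | gpa  | credits
---+-------+-------+------+--------
2  | Liam  | Math  | 3.89 | 103    
5  | Carol | Math  | 3.6  | 96     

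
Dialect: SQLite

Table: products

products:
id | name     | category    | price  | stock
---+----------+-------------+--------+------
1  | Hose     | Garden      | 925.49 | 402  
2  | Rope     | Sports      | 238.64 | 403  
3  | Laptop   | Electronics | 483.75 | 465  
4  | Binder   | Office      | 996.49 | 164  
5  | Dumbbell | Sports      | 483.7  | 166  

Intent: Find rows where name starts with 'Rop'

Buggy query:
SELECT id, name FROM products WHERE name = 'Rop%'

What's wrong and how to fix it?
Bug: Wildcards only work with LIKE; '=' treats '%' as a literal character

Fix: Replace '=' with LIKE so 'Rop%' is treated as a pattern

Corrected query:
SELECT id, name FROM products WHERE name LIKE 'Rop%'

Result:
id | name
---+-----
2  | Rope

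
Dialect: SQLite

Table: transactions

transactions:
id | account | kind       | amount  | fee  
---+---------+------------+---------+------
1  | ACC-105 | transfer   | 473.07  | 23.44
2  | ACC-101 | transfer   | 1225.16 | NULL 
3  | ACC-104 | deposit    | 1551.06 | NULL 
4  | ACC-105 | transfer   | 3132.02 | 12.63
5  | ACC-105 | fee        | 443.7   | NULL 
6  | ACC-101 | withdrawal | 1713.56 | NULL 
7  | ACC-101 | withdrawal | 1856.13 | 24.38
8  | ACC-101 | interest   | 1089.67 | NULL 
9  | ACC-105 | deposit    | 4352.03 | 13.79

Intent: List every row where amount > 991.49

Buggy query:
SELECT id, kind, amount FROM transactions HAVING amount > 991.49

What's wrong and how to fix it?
Bug: This is a non-aggregate query (no GROUP BY, no aggregates), so in SQLite the HAVING clause is invalid here; a row-level condition belongs in WHERE

Fix: Use WHERE for row-level filtering

Corrected query:
SELECT id, kind, amount FROM transactions WHERE amount > 991.49

Result:
id | kind       | amount 
---+------------+--------
2  | transfer   | 1225.16
3  | deposit    | 1551.06
4  | transfer   | 3132.02
6  | withdrawal | 1713.56
7  | withdrawal | 1856.13
8  | interest   | 1089.67
9  | deposit    | 4352.03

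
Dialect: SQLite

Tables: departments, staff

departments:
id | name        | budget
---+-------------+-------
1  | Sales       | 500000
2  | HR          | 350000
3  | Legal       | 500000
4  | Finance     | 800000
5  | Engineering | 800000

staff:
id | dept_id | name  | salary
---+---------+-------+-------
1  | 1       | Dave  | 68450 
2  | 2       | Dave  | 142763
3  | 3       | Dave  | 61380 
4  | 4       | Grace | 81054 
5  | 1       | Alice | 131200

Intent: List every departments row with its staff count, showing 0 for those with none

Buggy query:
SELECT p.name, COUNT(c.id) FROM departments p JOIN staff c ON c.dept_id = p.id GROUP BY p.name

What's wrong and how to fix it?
Bug: An inner join excludes parents with zero children

Fix: Use LEFT JOIN so parents without children still appear (COUNT(c.id) gives 0)

Corrected query:
SELECT p.name, COUNT(c.id) FROM departments p LEFT JOIN staff c ON c.dept_id = p.id GROUP BY p.name

Result:
name        | COUNT(c.id)
------------+------------
Engineering | 0          
Finance     | 1          
HR          | 1          
Legal       | 1          
Sales       | 2          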